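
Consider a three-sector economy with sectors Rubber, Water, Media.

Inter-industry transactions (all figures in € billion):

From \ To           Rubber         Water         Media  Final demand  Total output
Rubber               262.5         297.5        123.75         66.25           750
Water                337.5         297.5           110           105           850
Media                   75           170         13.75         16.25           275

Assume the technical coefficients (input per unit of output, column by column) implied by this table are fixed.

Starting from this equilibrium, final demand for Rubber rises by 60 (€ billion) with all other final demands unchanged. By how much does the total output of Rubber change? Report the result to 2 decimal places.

Technical coefficients a_ij = z_ij / X_j:
  a_11 = 262.5/750 = 0.35, a_21 = 337.5/750 = 0.45, a_31 = 75/750 = 0.10
  a_12 = 297.5/850 = 0.35, a_22 = 297.5/850 = 0.35, a_32 = 170/850 = 0.20
  a_13 = 123.75/275 = 0.45, a_23 = 110/275 = 0.40, a_33 = 13.75/275 = 0.05
I − A =
  [   0.65    -0.35    -0.45]
  [  -0.45     0.65    -0.40]
  [  -0.10    -0.20     0.95]
Cofactors of I−A, C_ij = (−1)^(i+j)·(minor ij) (rows/columns in the sector order above):
  C_11 = (0.65)(0.95) − (-0.40)(-0.20) = 0.5375
  C_12 = −[(-0.45)(0.95) − (-0.40)(-0.10)] = 0.4675
  C_13 = (-0.45)(-0.20) − (0.65)(-0.10) = 0.1550
  C_21 = −[(-0.35)(0.95) − (-0.45)(-0.20)] = 0.4225
  C_22 = (0.65)(0.95) − (-0.45)(-0.10) = 0.5725
  C_23 = −[(0.65)(-0.20) − (-0.35)(-0.10)] = 0.1650
  C_31 = (-0.35)(-0.40) − (-0.45)(0.65) = 0.4325
  C_32 = −[(0.65)(-0.40) − (-0.45)(-0.45)] = 0.4625
  C_33 = (0.65)(0.65) − (-0.35)(-0.45) = 0.2650
det(I−A) = Σ_j (I−A)_1j·C_1j = (0.65)(0.5375) + (-0.35)(0.4675) + (-0.45)(0.1550) = 0.1160
adj(I−A) = Cᵀ =
  [ 0.5375   0.4225   0.4325]
  [ 0.4675   0.5725   0.4625]
  [ 0.1550   0.1650   0.2650]
(I − A)⁻¹ = adj(I−A) / det(I−A) ≈
  [   4.6336     3.6422     3.7284]
  [   4.0302     4.9353     3.9871]
  [   1.3362     1.4224     2.2845]
Δx = (I − A)⁻¹ Δd with Δd having +60 in the Rubber component and 0 elsewhere.
So Δx_1 = L_11 · (+60), where L_11 = adj(I−A)_11 / det(I−A) = 0.5375 / 0.1160.
Δx_1 = 0.5375 × (+60) / 0.1160 = 32.25 / 0.1160 ≈ 278.02.

Δx_1 = 278.02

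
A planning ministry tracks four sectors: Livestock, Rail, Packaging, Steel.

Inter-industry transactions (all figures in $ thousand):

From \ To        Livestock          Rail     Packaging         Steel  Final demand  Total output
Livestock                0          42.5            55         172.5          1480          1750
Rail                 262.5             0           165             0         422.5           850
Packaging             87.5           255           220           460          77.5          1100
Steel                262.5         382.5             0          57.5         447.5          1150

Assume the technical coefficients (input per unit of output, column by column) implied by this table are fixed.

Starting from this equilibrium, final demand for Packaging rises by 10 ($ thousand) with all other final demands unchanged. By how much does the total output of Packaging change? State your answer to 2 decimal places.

Δx_P = 14.02

Technical coefficients a_ij = z_ij / X_j:
  a_LL = 0/1750 = 0.00, a_RL = 262.5/1750 = 0.15, a_PL = 87.5/1750 = 0.05, a_SL = 262.5/1750 = 0.15
  a_LR = 42.5/850 = 0.05, a_RR = 0/850 = 0.00, a_PR = 255/850 = 0.30, a_SR = 382.5/850 = 0.45
  a_LP = 55/1100 = 0.05, a_RP = 165/1100 = 0.15, a_PP = 220/1100 = 0.20, a_SP = 0/1100 = 0.00
  a_LS = 172.5/1150 = 0.15, a_RS = 0/1150 = 0.00, a_PS = 460/1150 = 0.40, a_SS = 57.5/1150 = 0.05
I − A =
  [   1.00    -0.05    -0.05    -0.15]
  [  -0.15     1.00    -0.15     0.00]
  [  -0.05    -0.30     0.80    -0.40]
  [  -0.15    -0.45     0.00     0.95]
Compute the cofactors C_ij = (−1)^(i+j)·(3×3 minor ij) of I−A; the adjugate is their transpose:
adj(I−A) = Cᵀ =
  [ 0.690250   0.115250   0.064750   0.136250]
  [ 0.130125   0.736625   0.146250   0.082125]
  [ 0.177250   0.467000   0.910250   0.411250]
  [ 0.170625   0.367125   0.079500   0.743875]
det(I−A) = Σ_j (I−A)_1j·C_1j = (1.00)(0.690250) + (-0.05)(0.130125) + (-0.05)(0.177250) + (-0.15)(0.170625) = 0.6492875
(I − A)⁻¹ = adj(I−A) / det(I−A) ≈
  [   1.0631     0.1775     0.0997     0.2098]
  [   0.2004     1.1345     0.2252     0.1265]
  [   0.2730     0.7192     1.4019     0.6334]
  [   0.2628     0.5654     0.1224     1.1457]
Δx = (I − A)⁻¹ Δd with Δd having +10 in the Packaging component and 0 elsewhere.
So Δx_P = L_PP · (+10), where L_PP = adj(I−A)_PP / det(I−A) = 0.910250 / 0.6492875.
Δx_P = 0.910250 × (+10) / 0.6492875 = 9.1025 / 0.6492875 ≈ 14.02.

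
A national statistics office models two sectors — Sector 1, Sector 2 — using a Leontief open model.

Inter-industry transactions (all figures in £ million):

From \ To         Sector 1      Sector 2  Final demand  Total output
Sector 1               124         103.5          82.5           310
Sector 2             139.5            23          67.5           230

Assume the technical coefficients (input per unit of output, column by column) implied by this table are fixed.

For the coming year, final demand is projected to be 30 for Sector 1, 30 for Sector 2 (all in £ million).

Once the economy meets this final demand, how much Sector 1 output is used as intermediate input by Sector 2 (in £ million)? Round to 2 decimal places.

Technical coefficients a_ij = z_ij / X_j:
  a_11 = 124/310 = 0.40, a_21 = 139.5/310 = 0.45
  a_12 = 103.5/230 = 0.45, a_22 = 23/230 = 0.10
I − A =
  [   0.60    -0.45]
  [  -0.45     0.90]
det(I−A) = (0.60)(0.90) − (-0.45)(-0.45) = 0.3375
adj(I−A) = [[0.90, 0.45], [0.45, 0.60]]
(I − A)⁻¹ = adj(I−A) / det(I−A) ≈
  [   2.6667     1.3333]
  [   1.3333     1.7778]
First solve x = (I − A)⁻¹ d = adj(I−A)·d / det(I−A); in particular x_2 = (0.45·30 + 0.60·30) / 0.3375 = 31.50 / 0.3375 ≈ 93.3333.
Intermediate flow from 1 to 2: z_12 = a_12 · x_2 = 0.45 × 31.50 / 0.3375 = 14.175 / 0.3375 = 42.00.

z_12 = 42.00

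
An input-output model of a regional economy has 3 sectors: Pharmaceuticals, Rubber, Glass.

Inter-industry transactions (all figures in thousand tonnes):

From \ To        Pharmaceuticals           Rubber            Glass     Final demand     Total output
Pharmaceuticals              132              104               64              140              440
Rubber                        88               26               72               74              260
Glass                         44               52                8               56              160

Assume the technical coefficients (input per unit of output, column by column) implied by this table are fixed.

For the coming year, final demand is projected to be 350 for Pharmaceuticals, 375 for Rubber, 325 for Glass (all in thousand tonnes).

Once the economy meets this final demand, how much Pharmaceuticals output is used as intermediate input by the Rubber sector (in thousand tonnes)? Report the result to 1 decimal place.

z_PR = 457.0

Technical coefficients a_ij = z_ij / X_j:
  a_PP = 132/440 = 0.30, a_RP = 88/440 = 0.20, a_GP = 44/440 = 0.10
  a_PR = 104/260 = 0.40, a_RR = 26/260 = 0.10, a_GR = 52/260 = 0.20
  a_PG = 64/160 = 0.40, a_RG = 72/160 = 0.45, a_GG = 8/160 = 0.05
I − A =
  [   0.70    -0.40    -0.40]
  [  -0.20     0.90    -0.45]
  [  -0.10    -0.20     0.95]
Cofactors of I−A, C_ij = (−1)^(i+j)·(minor ij) (rows/columns in the sector order above):
  C_11 = (0.90)(0.95) − (-0.45)(-0.20) = 0.7650
  C_12 = −[(-0.20)(0.95) − (-0.45)(-0.10)] = 0.2350
  C_13 = (-0.20)(-0.20) − (0.90)(-0.10) = 0.1300
  C_21 = −[(-0.40)(0.95) − (-0.40)(-0.20)] = 0.4600
  C_22 = (0.70)(0.95) − (-0.40)(-0.10) = 0.6250
  C_23 = −[(0.70)(-0.20) − (-0.40)(-0.10)] = 0.1800
  C_31 = (-0.40)(-0.45) − (-0.40)(0.90) = 0.5400
  C_32 = −[(0.70)(-0.45) − (-0.40)(-0.20)] = 0.3950
  C_33 = (0.70)(0.90) − (-0.40)(-0.20) = 0.5500
det(I−A) = Σ_j (I−A)_1j·C_1j = (0.70)(0.7650) + (-0.40)(0.2350) + (-0.40)(0.1300) = 0.3895
adj(I−A) = Cᵀ =
  [ 0.7650   0.4600   0.5400]
  [ 0.2350   0.6250   0.3950]
  [ 0.1300   0.1800   0.5500]
(I − A)⁻¹ = adj(I−A) / det(I−A) ≈
  [   1.9641     1.1810     1.3864]
  [   0.6033     1.6046     1.0141]
  [   0.3338     0.4621     1.4121]
First solve x = (I − A)⁻¹ d = adj(I−A)·d / det(I−A); in particular x_R = (0.2350·350 + 0.6250·375 + 0.3950·325) / 0.3895 = 445.00 / 0.3895 ≈ 1142.490.
Intermediate flow from P to R: z_PR = a_PR · x_R = 0.40 × 445.00 / 0.3895 = 178.00 / 0.3895 ≈ 457.0.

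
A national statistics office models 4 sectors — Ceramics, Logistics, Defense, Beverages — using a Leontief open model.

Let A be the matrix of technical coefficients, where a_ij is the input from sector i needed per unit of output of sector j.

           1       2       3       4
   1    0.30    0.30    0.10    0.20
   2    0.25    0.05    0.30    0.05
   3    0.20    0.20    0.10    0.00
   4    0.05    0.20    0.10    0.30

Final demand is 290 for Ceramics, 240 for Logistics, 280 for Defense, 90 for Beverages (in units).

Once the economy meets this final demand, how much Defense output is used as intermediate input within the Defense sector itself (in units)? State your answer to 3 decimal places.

z_33 = 69.967

I − A =
  [   0.70    -0.30    -0.10    -0.20]
  [  -0.25     0.95    -0.30    -0.05]
  [  -0.20    -0.20     0.90     0.00]
  [  -0.05    -0.20    -0.10     0.70]
Compute the cofactors C_ij = (−1)^(i+j)·(3×3 minor ij) of I−A; the adjugate is their transpose:
adj(I−A) = Cᵀ =
  [ 0.54650   0.24300   0.16100   0.17350]
  [ 0.20275   0.41400   0.17025   0.08750]
  [ 0.16650   0.14600   0.38575   0.05800]
  [ 0.12075   0.15650   0.11525   0.44700]
det(I−A) = Σ_j (I−A)_1j·C_1j = (0.70)(0.54650) + (-0.30)(0.20275) + (-0.10)(0.16650) + (-0.20)(0.12075) = 0.280925
(I − A)⁻¹ = adj(I−A) / det(I−A) ≈
  [   1.9454     0.8650     0.5731     0.6176]
  [   0.7217     1.4737     0.6060     0.3115]
  [   0.5927     0.5197     1.3731     0.2065]
  [   0.4298     0.5571     0.4103     1.5912]
First solve x = (I − A)⁻¹ d = adj(I−A)·d / det(I−A); in particular x_3 = (0.16650·290 + 0.14600·240 + 0.38575·280 + 0.05800·90) / 0.280925 = 196.555 / 0.280925 ≈ 699.67073.
Intermediate flow from 3 to 3: z_33 = a_33 · x_3 = 0.10 × 196.555 / 0.280925 = 19.6555 / 0.280925 ≈ 69.967.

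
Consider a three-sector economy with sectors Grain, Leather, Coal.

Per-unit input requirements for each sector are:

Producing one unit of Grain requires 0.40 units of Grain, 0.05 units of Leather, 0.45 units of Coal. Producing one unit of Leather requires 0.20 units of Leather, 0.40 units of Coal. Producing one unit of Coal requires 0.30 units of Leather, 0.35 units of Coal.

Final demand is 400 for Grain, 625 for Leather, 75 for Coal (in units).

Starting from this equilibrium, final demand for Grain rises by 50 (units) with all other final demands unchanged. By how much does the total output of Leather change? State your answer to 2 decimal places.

Δx_L = 34.90

I − A =
  [   0.60     0.00     0.00]
  [  -0.05     0.80    -0.30]
  [  -0.45    -0.40     0.65]
Cofactors of I−A, C_ij = (−1)^(i+j)·(minor ij) (rows/columns in the sector order above):
  C_11 = (0.80)(0.65) − (-0.30)(-0.40) = 0.4000
  C_12 = −[(-0.05)(0.65) − (-0.30)(-0.45)] = 0.1675
  C_13 = (-0.05)(-0.40) − (0.80)(-0.45) = 0.3800
  C_21 = −[(0.00)(0.65) − (0.00)(-0.40)] = 0.0000
  C_22 = (0.60)(0.65) − (0.00)(-0.45) = 0.3900
  C_23 = −[(0.60)(-0.40) − (0.00)(-0.45)] = 0.2400
  C_31 = (0.00)(-0.30) − (0.00)(0.80) = 0.0000
  C_32 = −[(0.60)(-0.30) − (0.00)(-0.05)] = 0.1800
  C_33 = (0.60)(0.80) − (0.00)(-0.05) = 0.4800
det(I−A) = Σ_j (I−A)_1j·C_1j = (0.60)(0.4000) + (0.00)(0.1675) + (0.00)(0.3800) = 0.2400
adj(I−A) = Cᵀ =
  [ 0.4000   0.0000   0.0000]
  [ 0.1675   0.3900   0.1800]
  [ 0.3800   0.2400   0.4800]
(I − A)⁻¹ = adj(I−A) / det(I−A) ≈
  [   1.6667     0.0000     0.0000]
  [   0.6979     1.6250     0.7500]
  [   1.5833     1.0000     2.0000]
Δx = (I − A)⁻¹ Δd with Δd having +50 in the Grain component and 0 elsewhere.
So Δx_L = L_LG · (+50), where L_LG = adj(I−A)_LG / det(I−A) = 0.1675 / 0.2400.
Δx_L = 0.1675 × (+50) / 0.2400 = 8.375 / 0.2400 ≈ 34.90.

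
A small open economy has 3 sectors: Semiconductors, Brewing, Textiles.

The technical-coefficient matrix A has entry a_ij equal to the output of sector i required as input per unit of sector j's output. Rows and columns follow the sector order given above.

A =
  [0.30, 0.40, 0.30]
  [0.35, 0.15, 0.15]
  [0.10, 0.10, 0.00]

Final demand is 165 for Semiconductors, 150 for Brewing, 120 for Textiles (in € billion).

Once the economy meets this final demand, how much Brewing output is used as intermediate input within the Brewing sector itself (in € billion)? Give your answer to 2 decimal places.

I − A =
  [   0.70    -0.40    -0.30]
  [  -0.35     0.85    -0.15]
  [  -0.10    -0.10     1.00]
Cofactors of I−A, C_ij = (−1)^(i+j)·(minor ij) (rows/columns in the sector order above):
  C_11 = (0.85)(1.00) − (-0.15)(-0.10) = 0.8350
  C_12 = −[(-0.35)(1.00) − (-0.15)(-0.10)] = 0.3650
  C_13 = (-0.35)(-0.10) − (0.85)(-0.10) = 0.1200
  C_21 = −[(-0.40)(1.00) − (-0.30)(-0.10)] = 0.4300
  C_22 = (0.70)(1.00) − (-0.30)(-0.10) = 0.6700
  C_23 = −[(0.70)(-0.10) − (-0.40)(-0.10)] = 0.1100
  C_31 = (-0.40)(-0.15) − (-0.30)(0.85) = 0.3150
  C_32 = −[(0.70)(-0.15) − (-0.30)(-0.35)] = 0.2100
  C_33 = (0.70)(0.85) − (-0.40)(-0.35) = 0.4550
det(I−A) = Σ_j (I−A)_1j·C_1j = (0.70)(0.8350) + (-0.40)(0.3650) + (-0.30)(0.1200) = 0.4025
adj(I−A) = Cᵀ =
  [ 0.8350   0.4300   0.3150]
  [ 0.3650   0.6700   0.2100]
  [ 0.1200   0.1100   0.4550]
(I − A)⁻¹ = adj(I−A) / det(I−A) ≈
  [   2.0745     1.0683     0.7826]
  [   0.9068     1.6646     0.5217]
  [   0.2981     0.2733     1.1304]
First solve x = (I − A)⁻¹ d = adj(I−A)·d / det(I−A); in particular x_B = (0.3650·165 + 0.6700·150 + 0.2100·120) / 0.4025 = 185.925 / 0.4025 ≈ 461.9255.
Intermediate flow from B to B: z_BB = a_BB · x_B = 0.15 × 185.925 / 0.4025 = 27.88875 / 0.4025 ≈ 69.29.

z_BB = 69.29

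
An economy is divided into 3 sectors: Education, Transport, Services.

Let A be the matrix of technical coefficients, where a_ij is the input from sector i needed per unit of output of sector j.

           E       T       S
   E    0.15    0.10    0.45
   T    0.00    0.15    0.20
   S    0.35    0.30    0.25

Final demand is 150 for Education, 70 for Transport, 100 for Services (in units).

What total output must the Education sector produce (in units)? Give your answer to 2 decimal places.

I − A =
  [   0.85    -0.10    -0.45]
  [   0.00     0.85    -0.20]
  [  -0.35    -0.30     0.75]
Cofactors of I−A, C_ij = (−1)^(i+j)·(minor ij) (rows/columns in the sector order above):
  C_11 = (0.85)(0.75) − (-0.20)(-0.30) = 0.5775
  C_12 = −[(0.00)(0.75) − (-0.20)(-0.35)] = 0.0700
  C_13 = (0.00)(-0.30) − (0.85)(-0.35) = 0.2975
  C_21 = −[(-0.10)(0.75) − (-0.45)(-0.30)] = 0.2100
  C_22 = (0.85)(0.75) − (-0.45)(-0.35) = 0.4800
  C_23 = −[(0.85)(-0.30) − (-0.10)(-0.35)] = 0.2900
  C_31 = (-0.10)(-0.20) − (-0.45)(0.85) = 0.4025
  C_32 = −[(0.85)(-0.20) − (-0.45)(0.00)] = 0.1700
  C_33 = (0.85)(0.85) − (-0.10)(0.00) = 0.7225
det(I−A) = Σ_j (I−A)_1j·C_1j = (0.85)(0.5775) + (-0.10)(0.0700) + (-0.45)(0.2975) = 0.3500
adj(I−A) = Cᵀ =
  [ 0.5775   0.2100   0.4025]
  [ 0.0700   0.4800   0.1700]
  [ 0.2975   0.2900   0.7225]
(I − A)⁻¹ = adj(I−A) / det(I−A) ≈
  [   1.6500     0.6000     1.1500]
  [   0.2000     1.3714     0.4857]
  [   0.8500     0.8286     2.0643]
x = (I − A)⁻¹ d = adj(I−A)·d / det(I−A), with det(I−A) = 0.3500:
  x_E = (0.5775·150 + 0.2100·70 + 0.4025·100) / 0.3500 = 141.575 / 0.3500 = 404.50
  x_T = (0.0700·150 + 0.4800·70 + 0.1700·100) / 0.3500 = 61.10 / 0.3500 ≈ 174.57
  x_S = (0.2975·150 + 0.2900·70 + 0.7225·100) / 0.3500 = 137.175 / 0.3500 ≈ 391.93

x_E = 404.50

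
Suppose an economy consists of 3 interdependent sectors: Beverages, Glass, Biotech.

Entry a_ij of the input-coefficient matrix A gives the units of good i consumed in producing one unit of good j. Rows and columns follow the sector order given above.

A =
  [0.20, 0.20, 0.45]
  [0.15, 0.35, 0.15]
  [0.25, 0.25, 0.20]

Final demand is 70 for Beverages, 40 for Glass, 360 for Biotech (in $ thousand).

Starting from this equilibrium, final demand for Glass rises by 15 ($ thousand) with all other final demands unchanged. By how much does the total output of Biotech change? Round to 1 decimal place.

Δx_3 = 14.2

I − A =
  [   0.80    -0.20    -0.45]
  [  -0.15     0.65    -0.15]
  [  -0.25    -0.25     0.80]
Cofactors of I−A, C_ij = (−1)^(i+j)·(minor ij) (rows/columns in the sector order above):
  C_11 = (0.65)(0.80) − (-0.15)(-0.25) = 0.4825
  C_12 = −[(-0.15)(0.80) − (-0.15)(-0.25)] = 0.1575
  C_13 = (-0.15)(-0.25) − (0.65)(-0.25) = 0.2000
  C_21 = −[(-0.20)(0.80) − (-0.45)(-0.25)] = 0.2725
  C_22 = (0.80)(0.80) − (-0.45)(-0.25) = 0.5275
  C_23 = −[(0.80)(-0.25) − (-0.20)(-0.25)] = 0.2500
  C_31 = (-0.20)(-0.15) − (-0.45)(0.65) = 0.3225
  C_32 = −[(0.80)(-0.15) − (-0.45)(-0.15)] = 0.1875
  C_33 = (0.80)(0.65) − (-0.20)(-0.15) = 0.4900
det(I−A) = Σ_j (I−A)_1j·C_1j = (0.80)(0.4825) + (-0.20)(0.1575) + (-0.45)(0.2000) = 0.2645
adj(I−A) = Cᵀ =
  [ 0.4825   0.2725   0.3225]
  [ 0.1575   0.5275   0.1875]
  [ 0.2000   0.2500   0.4900]
(I − A)⁻¹ = adj(I−A) / det(I−A) ≈
  [   1.8242     1.0302     1.2193]
  [   0.5955     1.9943     0.7089]
  [   0.7561     0.9452     1.8526]
Δx = (I − A)⁻¹ Δd with Δd having +15 in the Glass component and 0 elsewhere.
So Δx_3 = L_32 · (+15), where L_32 = adj(I−A)_32 / det(I−A) = 0.2500 / 0.2645.
Δx_3 = 0.2500 × (+15) / 0.2645 = 3.75 / 0.2645 ≈ 14.2.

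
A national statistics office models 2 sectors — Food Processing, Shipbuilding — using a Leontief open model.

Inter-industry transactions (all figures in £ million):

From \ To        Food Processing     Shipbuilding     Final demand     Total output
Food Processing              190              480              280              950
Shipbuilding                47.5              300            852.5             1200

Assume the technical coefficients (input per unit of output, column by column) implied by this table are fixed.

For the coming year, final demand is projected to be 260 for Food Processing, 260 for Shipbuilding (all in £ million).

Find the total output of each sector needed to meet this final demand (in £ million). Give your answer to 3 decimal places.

Technical coefficients a_ij = z_ij / X_j:
  a_11 = 190/950 = 0.20, a_21 = 47.5/950 = 0.05
  a_12 = 480/1200 = 0.40, a_22 = 300/1200 = 0.25
I − A =
  [   0.80    -0.40]
  [  -0.05     0.75]
det(I−A) = (0.80)(0.75) − (-0.40)(-0.05) = 0.5800
adj(I−A) = [[0.75, 0.40], [0.05, 0.80]]
(I − A)⁻¹ = adj(I−A) / det(I−A) ≈
  [   1.2931     0.6897]
  [   0.0862     1.3793]
x = (I − A)⁻¹ d = adj(I−A)·d / det(I−A), with det(I−A) = 0.5800:
  x_1 = (0.75·260 + 0.40·260) / 0.5800 = 299.00 / 0.5800 ≈ 515.517
  x_2 = (0.05·260 + 0.80·260) / 0.5800 = 221.00 / 0.5800 ≈ 381.034

x_1 = 515.517, x_2 = 381.034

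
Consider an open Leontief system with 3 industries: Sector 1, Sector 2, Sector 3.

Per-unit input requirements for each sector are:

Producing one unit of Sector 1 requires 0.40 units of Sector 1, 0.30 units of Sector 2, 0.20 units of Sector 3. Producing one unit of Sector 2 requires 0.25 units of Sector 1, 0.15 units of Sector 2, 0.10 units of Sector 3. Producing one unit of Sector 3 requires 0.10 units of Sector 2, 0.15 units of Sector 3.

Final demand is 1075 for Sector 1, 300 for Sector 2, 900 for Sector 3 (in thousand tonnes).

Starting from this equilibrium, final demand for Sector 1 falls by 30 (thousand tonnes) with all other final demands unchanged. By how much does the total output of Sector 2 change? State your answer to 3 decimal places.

I − A =
  [   0.60    -0.25     0.00]
  [  -0.30     0.85    -0.10]
  [  -0.20    -0.10     0.85]
Cofactors of I−A, C_ij = (−1)^(i+j)·(minor ij) (rows/columns in the sector order above):
  C_11 = (0.85)(0.85) − (-0.10)(-0.10) = 0.7125
  C_12 = −[(-0.30)(0.85) − (-0.10)(-0.20)] = 0.2750
  C_13 = (-0.30)(-0.10) − (0.85)(-0.20) = 0.2000
  C_21 = −[(-0.25)(0.85) − (0.00)(-0.10)] = 0.2125
  C_22 = (0.60)(0.85) − (0.00)(-0.20) = 0.5100
  C_23 = −[(0.60)(-0.10) − (-0.25)(-0.20)] = 0.1100
  C_31 = (-0.25)(-0.10) − (0.00)(0.85) = 0.0250
  C_32 = −[(0.60)(-0.10) − (0.00)(-0.30)] = 0.0600
  C_33 = (0.60)(0.85) − (-0.25)(-0.30) = 0.4350
det(I−A) = Σ_j (I−A)_1j·C_1j = (0.60)(0.7125) + (-0.25)(0.2750) + (0.00)(0.2000) = 0.35875
adj(I−A) = Cᵀ =
  [ 0.7125   0.2125   0.0250]
  [ 0.2750   0.5100   0.0600]
  [ 0.2000   0.1100   0.4350]
(I − A)⁻¹ = adj(I−A) / det(I−A) ≈
  [   1.9861     0.5923     0.0697]
  [   0.7666     1.4216     0.1672]
  [   0.5575     0.3066     1.2125]
Δx = (I − A)⁻¹ Δd with Δd having -30 in the Sector 1 component and 0 elsewhere.
So Δx_2 = L_21 · (-30), where L_21 = adj(I−A)_21 / det(I−A) = 0.2750 / 0.35875.
Δx_2 = 0.2750 × (-30) / 0.35875 = -8.25 / 0.35875 ≈ -22.997.

Δx_2 = -22.997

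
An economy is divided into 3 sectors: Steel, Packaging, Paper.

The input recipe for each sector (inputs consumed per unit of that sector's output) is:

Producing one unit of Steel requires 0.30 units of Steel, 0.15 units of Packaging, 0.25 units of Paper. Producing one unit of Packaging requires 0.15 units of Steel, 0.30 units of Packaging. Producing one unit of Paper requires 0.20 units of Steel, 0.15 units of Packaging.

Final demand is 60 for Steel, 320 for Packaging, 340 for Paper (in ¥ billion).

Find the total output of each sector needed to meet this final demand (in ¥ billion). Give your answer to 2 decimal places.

I − A =
  [   0.70    -0.15    -0.20]
  [  -0.15     0.70    -0.15]
  [  -0.25     0.00     1.00]
Cofactors of I−A, C_ij = (−1)^(i+j)·(minor ij) (rows/columns in the sector order above):
  C_11 = (0.70)(1.00) − (-0.15)(0.00) = 0.7000
  C_12 = −[(-0.15)(1.00) − (-0.15)(-0.25)] = 0.1875
  C_13 = (-0.15)(0.00) − (0.70)(-0.25) = 0.1750
  C_21 = −[(-0.15)(1.00) − (-0.20)(0.00)] = 0.1500
  C_22 = (0.70)(1.00) − (-0.20)(-0.25) = 0.6500
  C_23 = −[(0.70)(0.00) − (-0.15)(-0.25)] = 0.0375
  C_31 = (-0.15)(-0.15) − (-0.20)(0.70) = 0.1625
  C_32 = −[(0.70)(-0.15) − (-0.20)(-0.15)] = 0.1350
  C_33 = (0.70)(0.70) − (-0.15)(-0.15) = 0.4675
det(I−A) = Σ_j (I−A)_1j·C_1j = (0.70)(0.7000) + (-0.15)(0.1875) + (-0.20)(0.1750) = 0.426875
adj(I−A) = Cᵀ =
  [ 0.7000   0.1500   0.1625]
  [ 0.1875   0.6500   0.1350]
  [ 0.1750   0.0375   0.4675]
(I − A)⁻¹ = adj(I−A) / det(I−A) ≈
  [   1.6398     0.3514     0.3807]
  [   0.4392     1.5227     0.3163]
  [   0.4100     0.0878     1.0952]
x = (I − A)⁻¹ d = adj(I−A)·d / det(I−A), with det(I−A) = 0.426875:
  x_1 = (0.7000·60 + 0.1500·320 + 0.1625·340) / 0.426875 = 145.25 / 0.426875 ≈ 340.26
  x_2 = (0.1875·60 + 0.6500·320 + 0.1350·340) / 0.426875 = 265.15 / 0.426875 ≈ 621.14
  x_3 = (0.1750·60 + 0.0375·320 + 0.4675·340) / 0.426875 = 181.45 / 0.426875 ≈ 425.07

x_1 = 340.26, x_2 = 621.14, x_3 = 425.07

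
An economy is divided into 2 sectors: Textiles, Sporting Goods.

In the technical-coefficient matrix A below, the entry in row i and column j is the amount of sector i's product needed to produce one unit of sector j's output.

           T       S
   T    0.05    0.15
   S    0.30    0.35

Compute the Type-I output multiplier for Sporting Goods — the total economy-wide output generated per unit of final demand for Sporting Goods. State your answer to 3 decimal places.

I − A =
  [   0.95    -0.15]
  [  -0.30     0.65]
det(I−A) = (0.95)(0.65) − (-0.15)(-0.30) = 0.5725
adj(I−A) = [[0.65, 0.15], [0.30, 0.95]]
(I − A)⁻¹ = adj(I−A) / det(I−A) ≈
  [   1.1354     0.2620]
  [   0.5240     1.6594]
The output multiplier for sector j is the column-j sum of the Leontief inverse (I − A)⁻¹ = adj(I−A) / det(I−A).
Column S of adj(I−A): (0.15, 0.95); det(I−A) = 0.5725.
m_S = (0.15 + 0.95) / 0.5725 = 1.10 / 0.5725 ≈ 1.921.

m_S = 1.921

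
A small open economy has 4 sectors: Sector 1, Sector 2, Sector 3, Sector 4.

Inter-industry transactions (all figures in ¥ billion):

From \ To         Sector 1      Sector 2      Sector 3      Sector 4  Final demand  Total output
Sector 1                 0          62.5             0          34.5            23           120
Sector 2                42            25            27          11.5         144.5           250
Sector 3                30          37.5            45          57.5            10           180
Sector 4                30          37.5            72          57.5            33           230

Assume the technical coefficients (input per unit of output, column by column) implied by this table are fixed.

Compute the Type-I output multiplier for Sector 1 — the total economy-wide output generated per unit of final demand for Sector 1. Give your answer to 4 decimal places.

m_1 = 4.2122

Technical coefficients a_ij = z_ij / X_j:
  a_11 = 0/120 = 0.00, a_21 = 42/120 = 0.35, a_31 = 30/120 = 0.25, a_41 = 30/120 = 0.25
  a_12 = 62.5/250 = 0.25, a_22 = 25/250 = 0.10, a_32 = 37.5/250 = 0.15, a_42 = 37.5/250 = 0.15
  a_13 = 0/180 = 0.00, a_23 = 27/180 = 0.15, a_33 = 45/180 = 0.25, a_43 = 72/180 = 0.40
  a_14 = 34.5/230 = 0.15, a_24 = 11.5/230 = 0.05, a_34 = 57.5/230 = 0.25, a_44 = 57.5/230 = 0.25
I − A =
  [   1.00    -0.25     0.00    -0.15]
  [  -0.35     0.90    -0.15    -0.05]
  [  -0.25    -0.15     0.75    -0.25]
  [  -0.25    -0.15    -0.40     0.75]
Compute the cofactors C_ij = (−1)^(i+j)·(3×3 minor ij) of I−A; the adjugate is their transpose:
adj(I−A) = Cᵀ =
  [ 0.385125   0.141500   0.090500   0.116625]
  [ 0.213750   0.419375   0.147875   0.120000]
  [ 0.277500   0.212500   0.557125   0.255375]
  [ 0.319125   0.244375   0.356875   0.577500]
det(I−A) = Σ_j (I−A)_1j·C_1j = (1.00)(0.385125) + (-0.25)(0.213750) + (0.00)(0.277500) + (-0.15)(0.319125) = 0.28381875
(I − A)⁻¹ = adj(I−A) / det(I−A) ≈
  [   1.35694     0.49856     0.31887     0.41091]
  [   0.75312     1.47762     0.52102     0.42281]
  [   0.97774     0.74872     1.96296     0.89978]
  [   1.12440     0.86102     1.25740     2.03475]
The output multiplier for sector j is the column-j sum of the Leontief inverse (I − A)⁻¹ = adj(I−A) / det(I−A).
Column 1 of adj(I−A): (0.385125, 0.213750, 0.277500, 0.319125); det(I−A) = 0.28381875.
m_1 = (0.385125 + 0.213750 + 0.277500 + 0.319125) / 0.28381875 = 1.1955 / 0.28381875 ≈ 4.2122.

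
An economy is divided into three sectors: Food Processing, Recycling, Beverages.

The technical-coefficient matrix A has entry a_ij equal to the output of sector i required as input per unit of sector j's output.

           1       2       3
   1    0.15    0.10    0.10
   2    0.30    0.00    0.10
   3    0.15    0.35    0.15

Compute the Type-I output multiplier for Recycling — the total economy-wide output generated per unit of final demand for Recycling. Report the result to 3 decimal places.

m_2 = 1.781

I − A =
  [   0.85    -0.10    -0.10]
  [  -0.30     1.00    -0.10]
  [  -0.15    -0.35     0.85]
Cofactors of I−A, C_ij = (−1)^(i+j)·(minor ij) (rows/columns in the sector order above):
  C_11 = (1.00)(0.85) − (-0.10)(-0.35) = 0.8150
  C_12 = −[(-0.30)(0.85) − (-0.10)(-0.15)] = 0.2700
  C_13 = (-0.30)(-0.35) − (1.00)(-0.15) = 0.2550
  C_21 = −[(-0.10)(0.85) − (-0.10)(-0.35)] = 0.1200
  C_22 = (0.85)(0.85) − (-0.10)(-0.15) = 0.7075
  C_23 = −[(0.85)(-0.35) − (-0.10)(-0.15)] = 0.3125
  C_31 = (-0.10)(-0.10) − (-0.10)(1.00) = 0.1100
  C_32 = −[(0.85)(-0.10) − (-0.10)(-0.30)] = 0.1150
  C_33 = (0.85)(1.00) − (-0.10)(-0.30) = 0.8200
det(I−A) = Σ_j (I−A)_1j·C_1j = (0.85)(0.8150) + (-0.10)(0.2700) + (-0.10)(0.2550) = 0.64025
adj(I−A) = Cᵀ =
  [ 0.8150   0.1200   0.1100]
  [ 0.2700   0.7075   0.1150]
  [ 0.2550   0.3125   0.8200]
(I − A)⁻¹ = adj(I−A) / det(I−A) ≈
  [   1.2729     0.1874     0.1718]
  [   0.4217     1.1050     0.1796]
  [   0.3983     0.4881     1.2807]
The output multiplier for sector j is the column-j sum of the Leontief inverse (I − A)⁻¹ = adj(I−A) / det(I−A).
Column 2 of adj(I−A): (0.1200, 0.7075, 0.3125); det(I−A) = 0.64025.
m_2 = (0.1200 + 0.7075 + 0.3125) / 0.64025 = 1.14 / 0.64025 ≈ 1.781.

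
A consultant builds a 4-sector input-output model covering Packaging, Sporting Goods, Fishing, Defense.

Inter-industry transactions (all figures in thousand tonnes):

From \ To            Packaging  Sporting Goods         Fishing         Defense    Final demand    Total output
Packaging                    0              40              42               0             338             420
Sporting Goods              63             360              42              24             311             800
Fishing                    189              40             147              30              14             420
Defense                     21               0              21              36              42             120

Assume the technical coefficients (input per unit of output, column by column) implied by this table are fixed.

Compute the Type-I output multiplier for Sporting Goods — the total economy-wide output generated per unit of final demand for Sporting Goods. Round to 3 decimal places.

Technical coefficients a_ij = z_ij / X_j:
  a_PP = 0/420 = 0.00, a_SP = 63/420 = 0.15, a_FP = 189/420 = 0.45, a_DP = 21/420 = 0.05
  a_PS = 40/800 = 0.05, a_SS = 360/800 = 0.45, a_FS = 40/800 = 0.05, a_DS = 0/800 = 0.00
  a_PF = 42/420 = 0.10, a_SF = 42/420 = 0.10, a_FF = 147/420 = 0.35, a_DF = 21/420 = 0.05
  a_PD = 0/120 = 0.00, a_SD = 24/120 = 0.20, a_FD = 30/120 = 0.25, a_DD = 36/120 = 0.30
I − A =
  [   1.00    -0.05    -0.10     0.00]
  [  -0.15     0.55    -0.10    -0.20]
  [  -0.45    -0.05     0.65    -0.25]
  [  -0.05     0.00    -0.05     0.70]
Compute the cofactors C_ij = (−1)^(i+j)·(3×3 minor ij) of I−A; the adjugate is their transpose:
adj(I−A) = Cᵀ =
  [ 0.239375   0.025625   0.042500   0.022500]
  [ 0.110125   0.409750   0.091500   0.149750]
  [ 0.185875   0.051375   0.379250   0.150125]
  [ 0.030375   0.005500   0.030125   0.319875]
det(I−A) = Σ_j (I−A)_1j·C_1j = (1.00)(0.239375) + (-0.05)(0.110125) + (-0.10)(0.185875) + (0.00)(0.030375) = 0.21528125
(I − A)⁻¹ = adj(I−A) / det(I−A) ≈
  [   1.1119     0.1190     0.1974     0.1045]
  [   0.5115     1.9033     0.4250     0.6956]
  [   0.8634     0.2386     1.7616     0.6973]
  [   0.1411     0.0255     0.1399     1.4858]
The output multiplier for sector j is the column-j sum of the Leontief inverse (I − A)⁻¹ = adj(I−A) / det(I−A).
Column S of adj(I−A): (0.025625, 0.409750, 0.051375, 0.005500); det(I−A) = 0.21528125.
m_S = (0.025625 + 0.409750 + 0.051375 + 0.005500) / 0.21528125 = 0.49225 / 0.21528125 ≈ 2.287.

m_S = 2.287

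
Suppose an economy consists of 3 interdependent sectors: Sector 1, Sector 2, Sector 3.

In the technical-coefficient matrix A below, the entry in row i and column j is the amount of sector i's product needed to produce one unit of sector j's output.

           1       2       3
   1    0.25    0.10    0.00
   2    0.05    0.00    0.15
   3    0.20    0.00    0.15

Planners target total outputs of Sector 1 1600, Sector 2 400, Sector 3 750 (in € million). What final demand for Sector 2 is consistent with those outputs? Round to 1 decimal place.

I − A =
  [   0.75    -0.10     0.00]
  [  -0.05     1.00    -0.15]
  [  -0.20     0.00     0.85]
d = (I − A) x:
  d_1 = (+0.75)·1600 + (-0.10)·400 + (+0.00)·750 = 1160.0
  d_2 = (-0.05)·1600 + (+1.00)·400 + (-0.15)·750 = 207.5
  d_3 = (-0.20)·1600 + (+0.00)·400 + (+0.85)·750 = 317.5

d_2 = 207.5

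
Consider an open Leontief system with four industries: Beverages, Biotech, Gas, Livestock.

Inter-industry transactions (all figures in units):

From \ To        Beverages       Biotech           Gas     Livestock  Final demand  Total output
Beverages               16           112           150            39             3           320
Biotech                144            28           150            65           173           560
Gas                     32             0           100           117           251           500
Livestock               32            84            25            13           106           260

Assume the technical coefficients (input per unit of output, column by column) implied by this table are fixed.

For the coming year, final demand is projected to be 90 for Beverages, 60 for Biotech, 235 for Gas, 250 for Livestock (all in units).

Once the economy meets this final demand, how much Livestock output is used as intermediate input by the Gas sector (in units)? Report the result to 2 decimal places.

z_43 = 30.04

Technical coefficients a_ij = z_ij / X_j:
  a_11 = 16/320 = 0.05, a_21 = 144/320 = 0.45, a_31 = 32/320 = 0.10, a_41 = 32/320 = 0.10
  a_12 = 112/560 = 0.20, a_22 = 28/560 = 0.05, a_32 = 0/560 = 0.00, a_42 = 84/560 = 0.15
  a_13 = 150/500 = 0.30, a_23 = 150/500 = 0.30, a_33 = 100/500 = 0.20, a_43 = 25/500 = 0.05
  a_14 = 39/260 = 0.15, a_24 = 65/260 = 0.25, a_34 = 117/260 = 0.45, a_44 = 13/260 = 0.05
I − A =
  [   0.95    -0.20    -0.30    -0.15]
  [  -0.45     0.95    -0.30    -0.25]
  [  -0.10     0.00     0.80    -0.45]
  [  -0.10    -0.15    -0.05     0.95]
Compute the cofactors C_ij = (−1)^(i+j)·(3×3 minor ij) of I−A; the adjugate is their transpose:
adj(I−A) = Cᵀ =
  [ 0.650375   0.185750   0.332875   0.309250]
  [ 0.395125   0.645875   0.417250   0.430000]
  [ 0.159625   0.094375   0.706875   0.384875]
  [ 0.139250   0.126500   0.138125   0.615500]
det(I−A) = Σ_j (I−A)_1j·C_1j = (0.95)(0.650375) + (-0.20)(0.395125) + (-0.30)(0.159625) + (-0.15)(0.139250) = 0.47005625
(I − A)⁻¹ = adj(I−A) / det(I−A) ≈
  [   1.3836     0.3952     0.7082     0.6579]
  [   0.8406     1.3740     0.8877     0.9148]
  [   0.3396     0.2008     1.5038     0.8188]
  [   0.2962     0.2691     0.2938     1.3094]
First solve x = (I − A)⁻¹ d = adj(I−A)·d / det(I−A); in particular x_3 = (0.159625·90 + 0.094375·60 + 0.706875·235 + 0.384875·250) / 0.47005625 = 282.363125 / 0.47005625 ≈ 600.7007.
Intermediate flow from 4 to 3: z_43 = a_43 · x_3 = 0.05 × 282.363125 / 0.47005625 = 14.11815625 / 0.47005625 ≈ 30.04.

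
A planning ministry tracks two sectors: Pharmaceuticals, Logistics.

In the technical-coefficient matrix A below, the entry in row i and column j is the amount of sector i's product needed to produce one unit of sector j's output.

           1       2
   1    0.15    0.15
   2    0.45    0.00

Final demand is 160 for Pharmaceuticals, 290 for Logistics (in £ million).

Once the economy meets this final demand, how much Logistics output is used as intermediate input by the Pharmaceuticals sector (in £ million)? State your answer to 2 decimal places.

I − A =
  [   0.85    -0.15]
  [  -0.45     1.00]
det(I−A) = (0.85)(1.00) − (-0.15)(-0.45) = 0.7825
adj(I−A) = [[1.00, 0.15], [0.45, 0.85]]
(I − A)⁻¹ = adj(I−A) / det(I−A) ≈
  [   1.2780     0.1917]
  [   0.5751     1.0863]
First solve x = (I − A)⁻¹ d = adj(I−A)·d / det(I−A); in particular x_1 = (1.00·160 + 0.15·290) / 0.7825 = 203.50 / 0.7825 ≈ 260.0639.
Intermediate flow from 2 to 1: z_21 = a_21 · x_1 = 0.45 × 203.50 / 0.7825 = 91.575 / 0.7825 ≈ 117.03.

z_21 = 117.03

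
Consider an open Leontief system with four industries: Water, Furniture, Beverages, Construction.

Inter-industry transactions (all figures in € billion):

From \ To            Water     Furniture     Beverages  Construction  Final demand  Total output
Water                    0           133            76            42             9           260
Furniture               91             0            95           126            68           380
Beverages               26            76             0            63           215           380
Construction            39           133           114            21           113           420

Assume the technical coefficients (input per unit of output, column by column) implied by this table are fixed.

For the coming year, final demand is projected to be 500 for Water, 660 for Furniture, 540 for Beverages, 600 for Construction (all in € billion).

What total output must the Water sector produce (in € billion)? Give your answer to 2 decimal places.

Technical coefficients a_ij = z_ij / X_j:
  a_WW = 0/260 = 0.00, a_FW = 91/260 = 0.35, a_BW = 26/260 = 0.10, a_CW = 39/260 = 0.15
  a_WF = 133/380 = 0.35, a_FF = 0/380 = 0.00, a_BF = 76/380 = 0.20, a_CF = 133/380 = 0.35
  a_WB = 76/380 = 0.20, a_FB = 95/380 = 0.25, a_BB = 0/380 = 0.00, a_CB = 114/380 = 0.30
  a_WC = 42/420 = 0.10, a_FC = 126/420 = 0.30, a_BC = 63/420 = 0.15, a_CC = 21/420 = 0.05
I − A =
  [   1.00    -0.35    -0.20    -0.10]
  [  -0.35     1.00    -0.25    -0.30]
  [  -0.10    -0.20     1.00    -0.15]
  [  -0.15    -0.35    -0.30     0.95]
Compute the cofactors C_ij = (−1)^(i+j)·(3×3 minor ij) of I−A; the adjugate is their transpose:
adj(I−A) = Cᵀ =
  [ 0.721375   0.406250   0.322375   0.255125]
  [ 0.400125   0.863500   0.409750   0.379500]
  [ 0.200875   0.284125   0.685625   0.219125]
  [ 0.324750   0.472000   0.418375   0.784750]
det(I−A) = Σ_j (I−A)_1j·C_1j = (1.00)(0.721375) + (-0.35)(0.400125) + (-0.20)(0.200875) + (-0.10)(0.324750) = 0.50868125
(I − A)⁻¹ = adj(I−A) / det(I−A) ≈
  [   1.4181     0.7986     0.6337     0.5015]
  [   0.7866     1.6975     0.8055     0.7460]
  [   0.3949     0.5586     1.3478     0.4308]
  [   0.6384     0.9279     0.8225     1.5427]
x = (I − A)⁻¹ d = adj(I−A)·d / det(I−A), with det(I−A) = 0.50868125:
  x_W = (0.721375·500 + 0.406250·660 + 0.322375·540 + 0.255125·600) / 0.50868125 = 955.97 / 0.50868125 ≈ 1879.31
  x_F = (0.400125·500 + 0.863500·660 + 0.409750·540 + 0.379500·600) / 0.50868125 = 1218.9375 / 0.50868125 ≈ 2396.27
  x_B = (0.200875·500 + 0.284125·660 + 0.685625·540 + 0.219125·600) / 0.50868125 = 789.6725 / 0.50868125 ≈ 1552.39
  x_C = (0.324750·500 + 0.472000·660 + 0.418375·540 + 0.784750·600) / 0.50868125 = 1170.6675 / 0.50868125 ≈ 2301.38

x_W = 1879.31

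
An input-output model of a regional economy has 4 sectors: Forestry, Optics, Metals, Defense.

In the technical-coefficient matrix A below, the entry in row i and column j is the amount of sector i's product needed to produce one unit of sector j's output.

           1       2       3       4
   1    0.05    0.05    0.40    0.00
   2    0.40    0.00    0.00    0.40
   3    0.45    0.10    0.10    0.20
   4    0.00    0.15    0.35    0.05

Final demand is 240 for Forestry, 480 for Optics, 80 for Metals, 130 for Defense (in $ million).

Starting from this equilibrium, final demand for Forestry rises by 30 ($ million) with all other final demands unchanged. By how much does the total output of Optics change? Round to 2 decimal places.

Δx_2 = 23.46

I − A =
  [   0.95    -0.05    -0.40     0.00]
  [  -0.40     1.00     0.00    -0.40]
  [  -0.45    -0.10     0.90    -0.20]
  [   0.00    -0.15    -0.35     0.95]
Compute the cofactors C_ij = (−1)^(i+j)·(3×3 minor ij) of I−A; the adjugate is their transpose:
adj(I−A) = Cᵀ =
  [ 0.717000   0.089250   0.363000   0.114000]
  [ 0.377000   0.574750   0.285000   0.302000]
  [ 0.450500   0.140125   0.826500   0.233000]
  [ 0.225500   0.142375   0.349500   0.641000]
det(I−A) = Σ_j (I−A)_1j·C_1j = (0.95)(0.717000) + (-0.05)(0.377000) + (-0.40)(0.450500) + (0.00)(0.225500) = 0.4821
(I − A)⁻¹ = adj(I−A) / det(I−A) ≈
  [   1.4872     0.1851     0.7530     0.2365]
  [   0.7820     1.1922     0.5912     0.6264]
  [   0.9345     0.2907     1.7144     0.4833]
  [   0.4677     0.2953     0.7250     1.3296]
Δx = (I − A)⁻¹ Δd with Δd having +30 in the Forestry component and 0 elsewhere.
So Δx_2 = L_21 · (+30), where L_21 = adj(I−A)_21 / det(I−A) = 0.377000 / 0.4821.
Δx_2 = 0.377000 × (+30) / 0.4821 = 11.31 / 0.4821 ≈ 23.46.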